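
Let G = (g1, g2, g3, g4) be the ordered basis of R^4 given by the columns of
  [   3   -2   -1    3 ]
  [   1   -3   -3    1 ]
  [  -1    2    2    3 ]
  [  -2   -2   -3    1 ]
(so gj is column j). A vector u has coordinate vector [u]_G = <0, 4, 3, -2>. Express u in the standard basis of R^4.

The coordinates say u = 0·g1 + 4g2 + 3g3 - 2g4; adding the scaled basis vectors gives <-17, -23, 8, -19>.

<-17, -23, 8, -19>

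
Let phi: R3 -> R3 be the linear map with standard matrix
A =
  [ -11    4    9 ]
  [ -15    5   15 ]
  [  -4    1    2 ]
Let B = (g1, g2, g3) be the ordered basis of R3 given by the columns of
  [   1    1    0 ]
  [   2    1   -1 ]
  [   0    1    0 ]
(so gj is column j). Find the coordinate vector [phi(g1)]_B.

<-1, -2, 1>

Column 1 of [phi]_B is the B-coordinate vector of phi(g1).
In standard coordinates phi(g1) = A g1 = <-3, -5, -2>.
Converting to B: <-3, -5, -2> = -g1 - 2g2 + g3, so the coordinate vector is <-1, -2, 1>.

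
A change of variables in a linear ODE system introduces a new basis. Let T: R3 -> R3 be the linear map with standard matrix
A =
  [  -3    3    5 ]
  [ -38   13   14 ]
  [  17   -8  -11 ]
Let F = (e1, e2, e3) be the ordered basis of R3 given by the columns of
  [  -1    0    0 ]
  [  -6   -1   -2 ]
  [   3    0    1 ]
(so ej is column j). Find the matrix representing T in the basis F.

[[0, 3, 1], [2, -3, 2], [-2, -1, 2]]

Let P have columns e1, ..., e3. Then [T]_F = P^(-1) A P.
Here det P = 1, so P^(-1) is integer; computing A P first and then P^(-1)(A P) gives [[0, 3, 1], [2, -3, 2], [-2, -1, 2]].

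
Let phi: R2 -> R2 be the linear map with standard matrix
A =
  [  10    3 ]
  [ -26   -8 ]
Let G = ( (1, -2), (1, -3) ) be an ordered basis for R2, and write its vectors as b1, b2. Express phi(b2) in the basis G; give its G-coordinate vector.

Compute phi(b2) = A b2 = (1, -2) in standard coordinates.
Then write this in G-coordinates: solve for y in y_1 b1 + y_2 b2 = (1, -2).
This gives y = (1, 0), which is column 2 of [phi]_G.

(1, 0)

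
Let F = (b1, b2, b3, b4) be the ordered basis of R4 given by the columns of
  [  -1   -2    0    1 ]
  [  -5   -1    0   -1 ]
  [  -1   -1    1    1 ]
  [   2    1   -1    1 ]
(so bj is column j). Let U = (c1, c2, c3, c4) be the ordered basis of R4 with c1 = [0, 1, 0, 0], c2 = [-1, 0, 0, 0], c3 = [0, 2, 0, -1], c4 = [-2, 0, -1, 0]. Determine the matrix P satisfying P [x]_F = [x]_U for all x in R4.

[[-1, 1, -2, 1], [-1, 0, 2, 1], [-2, -1, 1, -1], [1, 1, -1, -1]]

Let M have columns bj and N have columns cj. Then for every x, N [x]_U = x = M [x]_F, so P = N^(-1) M.
Since det N = -1, N^(-1) has integer entries; multiplying gives P = [[-1, 1, -2, 1], [-1, 0, 2, 1], [-2, -1, 1, -1], [1, 1, -1, -1]].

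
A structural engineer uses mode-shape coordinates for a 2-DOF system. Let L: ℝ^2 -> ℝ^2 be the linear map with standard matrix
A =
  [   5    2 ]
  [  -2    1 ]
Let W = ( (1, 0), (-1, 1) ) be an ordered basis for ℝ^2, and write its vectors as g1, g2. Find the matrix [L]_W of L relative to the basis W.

[[3, 0], [-2, 3]]

The j-th column of [L]_W is [L(gj)]_W.
L(g1) = A g1 = (5, -2) = 3g1 - 2g2, so column 1 is (3, -2).
Repeating for g2 and assembling the columns gives [[3, 0], [-2, 3]].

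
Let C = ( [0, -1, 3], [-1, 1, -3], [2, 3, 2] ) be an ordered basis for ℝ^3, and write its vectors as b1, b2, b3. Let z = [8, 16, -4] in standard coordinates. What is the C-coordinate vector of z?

We seek scalars with c_1 b1 + ... + c_3 b3 = z; equivalently solve M c = z where the columns of M are b1, ..., b3.
Solving this 3x3 system gives c = (-4, 0, 4).
Check: -4b1 + 0·b2 + 4b3 = [8, 16, -4].

[-4, 0, 4]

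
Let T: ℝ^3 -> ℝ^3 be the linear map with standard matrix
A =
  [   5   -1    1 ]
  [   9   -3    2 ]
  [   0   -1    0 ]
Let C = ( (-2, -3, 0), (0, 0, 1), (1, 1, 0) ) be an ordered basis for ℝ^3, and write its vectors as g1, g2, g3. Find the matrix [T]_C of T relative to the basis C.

Let P have columns g1, ..., g3. Then [T]_C = P^(-1) A P.
Here det P = -1, so P^(-1) is integer; computing A P first and then P^(-1)(A P) gives [[2, -1, -2], [3, 0, -1], [-3, -1, 0]].

[[2, -1, -2], [3, 0, -1], [-3, -1, 0]]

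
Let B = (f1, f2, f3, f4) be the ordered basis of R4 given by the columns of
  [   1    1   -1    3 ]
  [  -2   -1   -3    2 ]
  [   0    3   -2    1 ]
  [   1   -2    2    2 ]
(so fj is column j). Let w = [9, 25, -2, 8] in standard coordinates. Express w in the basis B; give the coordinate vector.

[w]_B is the unique c with M c = w, where M has columns f1, ..., f4.
Row-reducing the augmented matrix [M | w] gives c = (-2, -4, -3, 4).
Check: -2f1 - 4f2 - 3f3 + 4f4 = [9, 25, -2, 8].

[-2, -4, -3, 4]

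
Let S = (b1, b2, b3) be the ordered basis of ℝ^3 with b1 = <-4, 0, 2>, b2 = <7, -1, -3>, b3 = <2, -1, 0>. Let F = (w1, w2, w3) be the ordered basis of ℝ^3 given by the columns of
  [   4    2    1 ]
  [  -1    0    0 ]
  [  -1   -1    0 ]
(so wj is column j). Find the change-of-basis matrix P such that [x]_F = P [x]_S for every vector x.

[[0, 1, 1], [-2, 2, -1], [0, -1, 0]]

Take x = bj: its S-coordinates are the j-th standard unit vector, so P e_j — column j of P — equals [bj]_F.
b1 = 0·w1 - 2w2 + 0·w3, giving column 1 = <0, -2, 0>; repeating for each j gives P = [[0, 1, 1], [-2, 2, -1], [0, -1, 0]].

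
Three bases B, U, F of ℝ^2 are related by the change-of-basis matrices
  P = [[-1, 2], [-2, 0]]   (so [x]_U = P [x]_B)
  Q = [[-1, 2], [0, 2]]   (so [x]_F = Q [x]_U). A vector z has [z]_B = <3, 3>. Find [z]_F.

<-15, -12>

Composing the changes, [z]_F = Q P [z]_B.
Q P = [[-3, -2], [-4, 0]]; applying this to <3, 3> gives <-15, -12>.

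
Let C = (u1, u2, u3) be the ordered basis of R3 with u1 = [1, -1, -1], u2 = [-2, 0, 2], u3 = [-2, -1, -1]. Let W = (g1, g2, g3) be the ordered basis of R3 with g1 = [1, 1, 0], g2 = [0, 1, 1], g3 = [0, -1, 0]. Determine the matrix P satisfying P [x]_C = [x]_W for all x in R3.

[[1, -2, -2], [-1, 2, -1], [1, 0, -2]]

Let M have columns uj and N have columns gj. Then for every x, N [x]_W = x = M [x]_C, so P = N^(-1) M.
Since det N = 1, N^(-1) has integer entries; multiplying gives P = [[1, -2, -2], [-1, 2, -1], [1, 0, -2]].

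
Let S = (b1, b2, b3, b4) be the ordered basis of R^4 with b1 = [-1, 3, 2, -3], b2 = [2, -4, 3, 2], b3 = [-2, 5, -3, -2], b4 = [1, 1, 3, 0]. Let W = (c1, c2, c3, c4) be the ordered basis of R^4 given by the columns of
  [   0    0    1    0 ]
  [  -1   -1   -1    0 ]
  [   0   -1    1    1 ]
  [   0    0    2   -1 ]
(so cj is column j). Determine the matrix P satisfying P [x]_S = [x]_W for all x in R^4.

[[0, 1, -2, -2], [-2, 1, -1, 0], [-1, 2, -2, 1], [1, 2, -2, 2]]

Column j of P is [bj]_W, since P maps S-coordinates to W-coordinates.
Expressing b1 in W: b1 = 0·c1 - 2c2 - c3 + c4, so column 1 of P is [0, -2, -1, 1].
Doing the same for each bj gives P = [[0, 1, -2, -2], [-2, 1, -1, 0], [-1, 2, -2, 1], [1, 2, -2, 2]].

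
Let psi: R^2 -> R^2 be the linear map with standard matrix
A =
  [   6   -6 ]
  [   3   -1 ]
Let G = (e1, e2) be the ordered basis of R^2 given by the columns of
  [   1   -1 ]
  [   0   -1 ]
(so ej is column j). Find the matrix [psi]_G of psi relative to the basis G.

The j-th column of [psi]_G is [psi(ej)]_G.
psi(e1) = A e1 = <6, 3> = 3e1 - 3e2, so column 1 is <3, -3>.
Repeating for e2 and assembling the columns gives [[3, 2], [-3, 2]].

[[3, 2], [-3, 2]]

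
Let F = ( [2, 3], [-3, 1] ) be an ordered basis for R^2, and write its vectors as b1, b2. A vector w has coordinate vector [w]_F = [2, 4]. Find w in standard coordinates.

[-8, 10]

w = M [w]_F, where M has columns b1, b2.
Carrying out the matrix-vector product, w = [-8, 10].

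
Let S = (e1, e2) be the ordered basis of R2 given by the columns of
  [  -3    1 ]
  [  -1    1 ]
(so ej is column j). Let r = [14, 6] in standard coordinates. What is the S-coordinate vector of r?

[-4, 2]

[r]_S is the unique c with M c = r, where M has columns e1, e2.
System: -3c_1 + c_2 = 14, -c_1 + c_2 = 6; solving gives c_1 = -4, c_2 = 2.
Check: -4e1 + 2e2 = [14, 6].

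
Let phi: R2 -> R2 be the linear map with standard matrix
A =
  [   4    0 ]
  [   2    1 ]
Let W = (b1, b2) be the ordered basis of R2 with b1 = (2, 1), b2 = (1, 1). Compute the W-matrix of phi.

The j-th column of [phi]_W is [phi(bj)]_W.
phi(b1) = A b1 = (8, 5) = 3b1 + 2b2, so column 1 is (3, 2).
Repeating for b2 and assembling the columns gives [[3, 1], [2, 2]].

[[3, 1], [2, 2]]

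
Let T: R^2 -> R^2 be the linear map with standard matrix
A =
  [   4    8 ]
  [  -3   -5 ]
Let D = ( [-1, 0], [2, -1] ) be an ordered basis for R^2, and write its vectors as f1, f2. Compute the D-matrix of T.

With P the matrix whose columns are f1, f2, [T]_D = P^(-1) A P.
Column by column: T(f1) = A f1 = [-4, 3]; its D-coordinates [-2, -3] give column 1.
Continuing for each basis vector yields [T]_D = [[-2, 2], [-3, 1]].

[[-2, 2], [-3, 1]]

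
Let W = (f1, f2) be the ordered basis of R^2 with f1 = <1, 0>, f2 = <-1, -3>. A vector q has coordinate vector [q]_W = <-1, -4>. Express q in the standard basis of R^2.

<3, 12>

By definition q = -f1 - 4f2.
Summing componentwise gives <3, 12>.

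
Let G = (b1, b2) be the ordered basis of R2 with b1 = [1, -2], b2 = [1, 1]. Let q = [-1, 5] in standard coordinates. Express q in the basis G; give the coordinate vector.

[-2, 1]

Write q = c_1 b1 + c_2 b2 and solve for the c_i.
System: c_1 + c_2 = -1, -2c_1 + c_2 = 5; solving gives c_1 = -2, c_2 = 1.
Check: -2b1 + b2 = [-1, 5].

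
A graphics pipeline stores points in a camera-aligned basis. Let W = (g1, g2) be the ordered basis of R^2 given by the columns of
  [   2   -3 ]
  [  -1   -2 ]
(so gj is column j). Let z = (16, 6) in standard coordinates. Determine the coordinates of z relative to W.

We seek scalars with c_1 g1 + c_2 g2 = z; equivalently solve M c = z where the columns of M are g1, g2.
System: 2c_1 - 3c_2 = 16, -c_1 - 2c_2 = 6; solving gives c_1 = 2, c_2 = -4.
Check: 2g1 - 4g2 = (16, 6).

(2, -4)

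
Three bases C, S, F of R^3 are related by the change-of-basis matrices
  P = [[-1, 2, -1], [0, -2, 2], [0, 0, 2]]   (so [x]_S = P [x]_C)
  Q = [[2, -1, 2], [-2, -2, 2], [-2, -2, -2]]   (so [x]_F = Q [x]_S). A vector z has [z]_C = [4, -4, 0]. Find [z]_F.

[-32, 8, 8]

Composing the changes, [z]_F = Q P [z]_C.
Q P = [[-2, 6, 0], [2, 0, 2], [2, 0, -6]]; applying this to [4, -4, 0] gives [-32, 8, 8].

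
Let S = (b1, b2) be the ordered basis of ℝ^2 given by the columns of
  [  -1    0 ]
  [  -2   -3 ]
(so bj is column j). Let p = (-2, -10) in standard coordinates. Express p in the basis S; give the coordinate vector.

Write p = c_1 b1 + c_2 b2 and solve for the c_i.
System: -c_1 + 0c_2 = -2, -2c_1 - 3c_2 = -10; solving gives c_1 = 2, c_2 = 2.
Check: 2b1 + 2b2 = (-2, -10).

(2, 2)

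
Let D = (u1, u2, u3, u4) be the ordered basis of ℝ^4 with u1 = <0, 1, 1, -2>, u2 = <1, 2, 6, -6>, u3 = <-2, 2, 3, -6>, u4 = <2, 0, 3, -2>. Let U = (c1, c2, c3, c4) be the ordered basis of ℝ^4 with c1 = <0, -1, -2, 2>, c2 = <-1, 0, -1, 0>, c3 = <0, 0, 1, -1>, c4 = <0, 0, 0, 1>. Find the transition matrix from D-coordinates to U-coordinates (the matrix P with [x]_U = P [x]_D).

Let M have columns uj and N have columns cj. Then for every x, N [x]_U = x = M [x]_D, so P = N^(-1) M.
Since det N = -1, N^(-1) has integer entries; multiplying gives P = [[-1, -2, -2, 0], [0, -1, 2, -2], [-1, 1, 1, 1], [-1, -1, -1, -1]].

[[-1, -2, -2, 0], [0, -1, 2, -2], [-1, 1, 1, 1], [-1, -1, -1, -1]]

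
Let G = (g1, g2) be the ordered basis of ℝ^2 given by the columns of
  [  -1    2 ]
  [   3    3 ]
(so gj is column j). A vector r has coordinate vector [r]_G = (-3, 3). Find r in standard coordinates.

The coordinates say r = -3g1 + 3g2; adding the scaled basis vectors gives (9, 0).

(9, 0)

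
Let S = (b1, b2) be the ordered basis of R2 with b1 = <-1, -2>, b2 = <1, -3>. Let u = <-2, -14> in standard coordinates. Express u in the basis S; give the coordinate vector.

[u]_S is the unique c with M c = u, where M has columns b1, b2.
System: -c_1 + c_2 = -2, -2c_1 - 3c_2 = -14; solving gives c_1 = 4, c_2 = 2.
Check: 4b1 + 2b2 = <-2, -14>.

<4, 2>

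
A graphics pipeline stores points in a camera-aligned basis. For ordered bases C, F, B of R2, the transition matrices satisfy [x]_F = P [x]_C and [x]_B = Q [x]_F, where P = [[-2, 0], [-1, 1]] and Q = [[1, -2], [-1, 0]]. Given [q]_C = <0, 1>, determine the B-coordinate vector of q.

<-2, 0>

First [q]_F = P [q]_C = <0, 1>.
Then [q]_B = Q [q]_F = <-2, 0>.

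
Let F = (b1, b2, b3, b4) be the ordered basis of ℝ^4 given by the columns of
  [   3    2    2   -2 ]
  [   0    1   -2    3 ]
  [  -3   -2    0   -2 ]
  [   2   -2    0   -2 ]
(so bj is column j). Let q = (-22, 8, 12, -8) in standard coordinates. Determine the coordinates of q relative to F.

We seek scalars with c_1 b1 + ... + c_4 b4 = q; equivalently solve M c = q where the columns of M are b1, ..., b4.
Row-reducing the augmented matrix [M | q] gives c = (-4, -1, -3, 1).
Check: -4b1 - b2 - 3b3 + b4 = (-22, 8, 12, -8).

(-4, -1, -3, 1)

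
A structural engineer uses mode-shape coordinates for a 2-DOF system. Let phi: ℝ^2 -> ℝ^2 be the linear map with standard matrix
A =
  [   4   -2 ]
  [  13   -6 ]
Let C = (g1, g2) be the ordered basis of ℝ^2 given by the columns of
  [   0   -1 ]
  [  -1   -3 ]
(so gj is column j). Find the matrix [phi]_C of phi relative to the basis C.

The j-th column of [phi]_C is [phi(gj)]_C.
phi(g1) = A g1 = <2, 6> = 0·g1 - 2g2, so column 1 is <0, -2>.
Repeating for g2 and assembling the columns gives [[0, 1], [-2, -2]].

[[0, 1], [-2, -2]]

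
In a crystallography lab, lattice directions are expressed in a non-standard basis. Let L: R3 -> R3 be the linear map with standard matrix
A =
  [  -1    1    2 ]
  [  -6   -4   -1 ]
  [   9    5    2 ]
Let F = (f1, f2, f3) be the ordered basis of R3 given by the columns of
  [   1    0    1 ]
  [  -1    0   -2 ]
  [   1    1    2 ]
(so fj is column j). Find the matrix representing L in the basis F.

Let P have columns f1, ..., f3. Then [L]_F = P^(-1) A P.
Here det P = 1, so P^(-1) is integer; computing A P first and then P^(-1)(A P) gives [[-3, 3, 2], [3, 1, 3], [3, -1, -1]].

[[-3, 3, 2], [3, 1, 3], [3, -1, -1]]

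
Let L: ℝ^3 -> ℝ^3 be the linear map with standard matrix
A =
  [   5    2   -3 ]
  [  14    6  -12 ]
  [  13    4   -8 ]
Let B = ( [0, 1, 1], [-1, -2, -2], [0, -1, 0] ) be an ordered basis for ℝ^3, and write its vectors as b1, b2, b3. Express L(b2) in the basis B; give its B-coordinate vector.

Compute L(b2) = A b2 = [-3, -2, -5] in standard coordinates.
Then write this in B-coordinates: solve for y in y_1 b1 + ... + y_3 b3 = [-3, -2, -5].
This gives y = [1, 3, -3], which is column 2 of [L]_B.

[1, 3, -3]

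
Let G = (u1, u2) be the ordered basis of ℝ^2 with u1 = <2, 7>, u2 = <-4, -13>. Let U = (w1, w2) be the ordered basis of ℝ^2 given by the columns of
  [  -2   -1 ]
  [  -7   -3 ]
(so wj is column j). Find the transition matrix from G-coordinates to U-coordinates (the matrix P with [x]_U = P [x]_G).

[[-1, 1], [0, 2]]

Let M have columns uj and N have columns wj. Then for every x, N [x]_U = x = M [x]_G, so P = N^(-1) M.
Since det N = -1, N^(-1) has integer entries; multiplying gives P = [[-1, 1], [0, 2]].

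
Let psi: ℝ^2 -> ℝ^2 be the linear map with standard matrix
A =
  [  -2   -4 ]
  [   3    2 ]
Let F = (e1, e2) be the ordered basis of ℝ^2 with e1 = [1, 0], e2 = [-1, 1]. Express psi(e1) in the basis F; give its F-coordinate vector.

Column 1 of [psi]_F is the F-coordinate vector of psi(e1).
In standard coordinates psi(e1) = A e1 = [-2, 3].
Converting to F: [-2, 3] = e1 + 3e2, so the coordinate vector is [1, 3].

[1, 3]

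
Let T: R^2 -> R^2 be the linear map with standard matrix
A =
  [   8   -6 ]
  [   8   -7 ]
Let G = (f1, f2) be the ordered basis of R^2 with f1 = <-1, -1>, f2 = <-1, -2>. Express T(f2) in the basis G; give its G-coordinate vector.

Column 2 of [T]_G is the G-coordinate vector of T(f2).
In standard coordinates T(f2) = A f2 = <4, 6>.
Converting to G: <4, 6> = -2f1 - 2f2, so the coordinate vector is <-2, -2>.

<-2, -2>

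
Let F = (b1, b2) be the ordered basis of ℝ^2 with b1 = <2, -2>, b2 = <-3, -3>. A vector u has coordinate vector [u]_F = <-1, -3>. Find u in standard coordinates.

<7, 11>

u = M [u]_F, where M has columns b1, b2.
Carrying out the matrix-vector product, u = <7, 11>.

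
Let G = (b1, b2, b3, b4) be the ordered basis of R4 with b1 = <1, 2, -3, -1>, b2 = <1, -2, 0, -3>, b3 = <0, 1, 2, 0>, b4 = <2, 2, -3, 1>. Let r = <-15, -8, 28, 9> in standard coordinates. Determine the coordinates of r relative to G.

[r]_G is the unique c with M c = r, where M has columns b1, ..., b4.
Solving this 4x4 system gives c = (-4, -3, 2, -4).
Check: -4b1 - 3b2 + 2b3 - 4b4 = <-15, -8, 28, 9>.

<-4, -3, 2, -4>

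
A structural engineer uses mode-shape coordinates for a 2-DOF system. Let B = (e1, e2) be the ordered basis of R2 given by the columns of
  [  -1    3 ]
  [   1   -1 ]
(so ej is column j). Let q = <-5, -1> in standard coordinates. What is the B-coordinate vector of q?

Write q = c_1 e1 + c_2 e2 and solve for the c_i.
System: -c_1 + 3c_2 = -5, c_1 - c_2 = -1; solving gives c_1 = -4, c_2 = -3.
Check: -4e1 - 3e2 = <-5, -1>.

<-4, -3>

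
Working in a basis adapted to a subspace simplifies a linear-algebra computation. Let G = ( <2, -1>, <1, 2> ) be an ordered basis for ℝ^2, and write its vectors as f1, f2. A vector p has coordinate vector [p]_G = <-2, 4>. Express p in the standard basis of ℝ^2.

<0, 10>

The coordinates say p = -2f1 + 4f2; adding the scaled basis vectors gives <0, 10>.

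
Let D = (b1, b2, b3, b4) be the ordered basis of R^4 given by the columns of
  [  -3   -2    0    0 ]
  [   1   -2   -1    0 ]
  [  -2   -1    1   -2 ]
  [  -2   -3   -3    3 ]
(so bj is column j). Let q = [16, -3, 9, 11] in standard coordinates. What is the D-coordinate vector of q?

Write q = c_1 b1 + ... + c_4 b4 and solve for the c_i.
Solving this 4x4 system gives c = (-4, -2, 3, 2).
Check: -4b1 - 2b2 + 3b3 + 2b4 = [16, -3, 9, 11].

[-4, -2, 3, 2]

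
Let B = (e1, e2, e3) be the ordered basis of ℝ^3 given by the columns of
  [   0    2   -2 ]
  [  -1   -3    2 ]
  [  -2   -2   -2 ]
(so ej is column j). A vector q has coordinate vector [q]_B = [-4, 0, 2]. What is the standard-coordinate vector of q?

q = M [q]_B, where M has columns e1, ..., e3.
Carrying out the matrix-vector product, q = [-4, 8, 4].

[-4, 8, 4]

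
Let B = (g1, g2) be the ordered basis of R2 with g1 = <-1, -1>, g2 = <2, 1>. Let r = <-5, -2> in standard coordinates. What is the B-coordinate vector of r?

<-1, -3>

Write r = c_1 g1 + c_2 g2 and solve for the c_i.
System: -c_1 + 2c_2 = -5, -c_1 + c_2 = -2; solving gives c_1 = -1, c_2 = -3.
Check: -g1 - 3g2 = <-5, -2>.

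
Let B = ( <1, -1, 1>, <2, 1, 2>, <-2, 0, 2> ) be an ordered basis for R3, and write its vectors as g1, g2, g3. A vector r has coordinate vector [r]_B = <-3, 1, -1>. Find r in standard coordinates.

<1, 4, -3>

The coordinates say r = -3g1 + g2 - g3; adding the scaled basis vectors gives <1, 4, -3>.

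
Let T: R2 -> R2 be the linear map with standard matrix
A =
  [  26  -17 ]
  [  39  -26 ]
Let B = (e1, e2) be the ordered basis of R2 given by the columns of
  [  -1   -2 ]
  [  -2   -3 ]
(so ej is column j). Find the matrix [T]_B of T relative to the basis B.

[[-2, -3], [-3, 2]]

The j-th column of [T]_B is [T(ej)]_B.
T(e1) = A e1 = [8, 13] = -2e1 - 3e2, so column 1 is [-2, -3].
Repeating for e2 and assembling the columns gives [[-2, -3], [-3, 2]].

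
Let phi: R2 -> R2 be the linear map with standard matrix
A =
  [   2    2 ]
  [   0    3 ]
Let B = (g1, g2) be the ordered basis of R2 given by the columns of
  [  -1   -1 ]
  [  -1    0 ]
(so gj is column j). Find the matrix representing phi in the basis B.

[[3, 0], [1, 2]]

With P the matrix whose columns are g1, g2, [phi]_B = P^(-1) A P.
Column by column: phi(g1) = A g1 = <-4, -3>; its B-coordinates <3, 1> give column 1.
Continuing for each basis vector yields [phi]_B = [[3, 0], [1, 2]].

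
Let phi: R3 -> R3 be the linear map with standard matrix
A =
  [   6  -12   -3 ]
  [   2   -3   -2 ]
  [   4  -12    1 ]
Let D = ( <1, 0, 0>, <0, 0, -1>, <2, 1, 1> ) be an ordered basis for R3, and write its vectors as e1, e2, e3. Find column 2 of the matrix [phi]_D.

<-1, 3, 2>

Column 2 of [phi]_D is the D-coordinate vector of phi(e2).
In standard coordinates phi(e2) = A e2 = <3, 2, -1>.
Converting to D: <3, 2, -1> = -e1 + 3e2 + 2e3, so the coordinate vector is <-1, 3, 2>.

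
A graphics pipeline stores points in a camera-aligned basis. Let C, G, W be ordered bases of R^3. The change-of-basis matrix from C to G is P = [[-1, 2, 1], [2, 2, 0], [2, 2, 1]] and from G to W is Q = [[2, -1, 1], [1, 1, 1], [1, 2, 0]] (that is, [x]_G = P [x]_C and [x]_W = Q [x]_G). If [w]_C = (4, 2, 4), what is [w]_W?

First [w]_G = P [w]_C = (4, 12, 16).
Then [w]_W = Q [w]_G = (12, 32, 28).

(12, 32, 28)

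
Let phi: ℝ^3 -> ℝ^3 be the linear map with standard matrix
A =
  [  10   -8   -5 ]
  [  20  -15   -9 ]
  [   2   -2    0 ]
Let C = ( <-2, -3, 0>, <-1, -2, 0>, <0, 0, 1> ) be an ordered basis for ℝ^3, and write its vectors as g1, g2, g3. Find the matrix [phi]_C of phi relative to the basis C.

The j-th column of [phi]_C is [phi(gj)]_C.
phi(g1) = A g1 = <4, 5, 2> = -3g1 + 2g2 + 2g3, so column 1 is <-3, 2, 2>.
Repeating for g2, g3 and assembling the columns gives [[-3, -2, 1], [2, -2, 3], [2, 2, 0]].

[[-3, -2, 1], [2, -2, 3], [2, 2, 0]]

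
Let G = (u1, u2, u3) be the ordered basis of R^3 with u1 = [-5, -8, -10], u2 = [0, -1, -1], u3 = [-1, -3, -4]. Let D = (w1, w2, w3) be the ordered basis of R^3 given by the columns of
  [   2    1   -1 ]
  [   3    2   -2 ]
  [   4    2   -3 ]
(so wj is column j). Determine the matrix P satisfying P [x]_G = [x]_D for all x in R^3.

Column j of P is [uj]_D, since P maps G-coordinates to D-coordinates.
Expressing u1 in D: u1 = -2w1 - w2 + 0·w3, so column 1 of P is [-2, -1, 0].
Doing the same for each uj gives P = [[-2, 1, 1], [-1, -1, -1], [0, 1, 2]].

[[-2, 1, 1], [-1, -1, -1], [0, 1, 2]]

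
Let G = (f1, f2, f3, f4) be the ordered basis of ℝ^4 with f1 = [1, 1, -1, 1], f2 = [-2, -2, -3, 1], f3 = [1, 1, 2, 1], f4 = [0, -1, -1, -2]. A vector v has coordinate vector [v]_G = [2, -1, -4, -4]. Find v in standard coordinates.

By definition v = 2f1 - f2 - 4f3 - 4f4.
Summing componentwise gives [0, 4, -3, 5].

[0, 4, -3, 5]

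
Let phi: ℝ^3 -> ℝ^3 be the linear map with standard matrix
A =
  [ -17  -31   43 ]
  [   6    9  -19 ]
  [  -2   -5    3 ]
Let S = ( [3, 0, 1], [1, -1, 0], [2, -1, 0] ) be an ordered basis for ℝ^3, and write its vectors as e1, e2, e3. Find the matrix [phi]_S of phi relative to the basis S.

The j-th column of [phi]_S is [phi(ej)]_S.
phi(e1) = A e1 = [-8, -1, -3] = -3e1 + e2 + 0·e3, so column 1 is [-3, 1, 0].
Repeating for e2, e3 and assembling the columns gives [[-3, 3, 1], [1, 1, 0], [0, 2, -3]].

[[-3, 3, 1], [1, 1, 0], [0, 2, -3]]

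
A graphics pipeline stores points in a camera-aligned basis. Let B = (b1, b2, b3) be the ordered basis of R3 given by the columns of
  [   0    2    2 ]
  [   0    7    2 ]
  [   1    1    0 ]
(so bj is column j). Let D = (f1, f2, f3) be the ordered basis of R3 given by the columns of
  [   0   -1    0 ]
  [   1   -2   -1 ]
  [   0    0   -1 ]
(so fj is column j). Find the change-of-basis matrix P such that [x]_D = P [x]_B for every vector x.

Let M have columns bj and N have columns fj. Then for every x, N [x]_D = x = M [x]_B, so P = N^(-1) M.
Since det N = -1, N^(-1) has integer entries; multiplying gives P = [[-1, 2, -2], [0, -2, -2], [-1, -1, 0]].

[[-1, 2, -2], [0, -2, -2], [-1, -1, 0]]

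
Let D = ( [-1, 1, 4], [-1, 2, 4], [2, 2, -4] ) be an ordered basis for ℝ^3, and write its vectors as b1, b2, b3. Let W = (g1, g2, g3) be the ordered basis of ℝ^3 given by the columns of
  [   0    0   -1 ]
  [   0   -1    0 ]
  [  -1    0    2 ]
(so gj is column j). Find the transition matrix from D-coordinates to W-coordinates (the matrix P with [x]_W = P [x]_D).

[[-2, -2, 0], [-1, -2, -2], [1, 1, -2]]

Column j of P is [bj]_W, since P maps D-coordinates to W-coordinates.
Expressing b1 in W: b1 = -2g1 - g2 + g3, so column 1 of P is [-2, -1, 1].
Doing the same for each bj gives P = [[-2, -2, 0], [-1, -2, -2], [1, 1, -2]].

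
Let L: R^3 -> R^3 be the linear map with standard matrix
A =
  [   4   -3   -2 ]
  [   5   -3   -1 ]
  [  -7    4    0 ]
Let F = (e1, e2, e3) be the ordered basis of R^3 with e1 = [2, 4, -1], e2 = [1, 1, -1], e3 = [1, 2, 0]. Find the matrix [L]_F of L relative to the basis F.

[[1, 0, 2], [-3, 3, -3], [-1, 0, -3]]

The j-th column of [L]_F is [L(ej)]_F.
L(e1) = A e1 = [-2, -1, 2] = e1 - 3e2 - e3, so column 1 is [1, -3, -1].
Repeating for e2, e3 and assembling the columns gives [[1, 0, 2], [-3, 3, -3], [-1, 0, -3]].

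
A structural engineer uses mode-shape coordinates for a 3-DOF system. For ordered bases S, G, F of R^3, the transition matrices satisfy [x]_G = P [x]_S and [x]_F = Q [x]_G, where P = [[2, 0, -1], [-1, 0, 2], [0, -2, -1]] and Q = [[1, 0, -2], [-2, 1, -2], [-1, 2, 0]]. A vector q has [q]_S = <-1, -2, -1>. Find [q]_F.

Composing the changes, [q]_F = Q P [q]_S.
Q P = [[2, 4, 1], [-5, 4, 6], [-4, 0, 5]]; applying this to <-1, -2, -1> gives <-11, -9, -1>.

<-11, -9, -1>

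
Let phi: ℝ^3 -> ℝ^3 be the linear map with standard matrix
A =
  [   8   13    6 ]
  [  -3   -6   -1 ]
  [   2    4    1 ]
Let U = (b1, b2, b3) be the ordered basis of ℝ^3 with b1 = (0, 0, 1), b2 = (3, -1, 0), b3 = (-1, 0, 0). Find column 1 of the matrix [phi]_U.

(1, 1, -3)

Column 1 of [phi]_U is the U-coordinate vector of phi(b1).
In standard coordinates phi(b1) = A b1 = (6, -1, 1).
Converting to U: (6, -1, 1) = b1 + b2 - 3b3, so the coordinate vector is (1, 1, -3).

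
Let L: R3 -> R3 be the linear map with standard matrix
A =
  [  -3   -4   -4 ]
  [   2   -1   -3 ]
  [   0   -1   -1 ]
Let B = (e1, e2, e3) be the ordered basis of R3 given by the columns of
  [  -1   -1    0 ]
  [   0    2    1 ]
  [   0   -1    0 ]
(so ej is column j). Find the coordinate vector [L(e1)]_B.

Compute L(e1) = A e1 = <3, -2, 0> in standard coordinates.
Then write this in B-coordinates: solve for y in y_1 e1 + ... + y_3 e3 = <3, -2, 0>.
This gives y = <-3, 0, -2>, which is column 1 of [L]_B.

<-3, 0, -2>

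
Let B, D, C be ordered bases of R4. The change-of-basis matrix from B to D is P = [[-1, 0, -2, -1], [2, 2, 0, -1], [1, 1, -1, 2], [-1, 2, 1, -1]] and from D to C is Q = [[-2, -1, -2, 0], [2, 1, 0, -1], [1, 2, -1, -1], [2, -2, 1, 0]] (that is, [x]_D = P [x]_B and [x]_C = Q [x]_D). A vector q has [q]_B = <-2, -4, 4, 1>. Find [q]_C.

First [q]_D = P [q]_B = <-7, -13, -8, -3>.
Then [q]_C = Q [q]_D = <43, -24, -22, 4>.

<43, -24, -22, 4>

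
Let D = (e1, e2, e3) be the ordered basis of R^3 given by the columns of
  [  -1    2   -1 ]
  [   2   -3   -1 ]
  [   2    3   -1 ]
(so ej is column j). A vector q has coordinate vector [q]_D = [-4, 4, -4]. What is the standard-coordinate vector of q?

By definition q = -4e1 + 4e2 - 4e3.
Summing componentwise gives [16, -16, 8].

[16, -16, 8]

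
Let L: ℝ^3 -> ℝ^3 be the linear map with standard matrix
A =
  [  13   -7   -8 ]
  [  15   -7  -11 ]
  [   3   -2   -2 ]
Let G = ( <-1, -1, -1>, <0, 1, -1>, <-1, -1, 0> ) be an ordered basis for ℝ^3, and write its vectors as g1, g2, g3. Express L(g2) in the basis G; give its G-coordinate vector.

<-3, 3, 2>

Compute L(g2) = A g2 = <1, 4, 0> in standard coordinates.
Then write this in G-coordinates: solve for y in y_1 g1 + ... + y_3 g3 = <1, 4, 0>.
This gives y = <-3, 3, 2>, which is column 2 of [L]_G.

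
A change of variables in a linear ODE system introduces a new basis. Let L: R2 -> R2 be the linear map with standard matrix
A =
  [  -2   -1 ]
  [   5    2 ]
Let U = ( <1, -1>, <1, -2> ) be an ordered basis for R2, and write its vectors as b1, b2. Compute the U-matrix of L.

Let P have columns b1, b2. Then [L]_U = P^(-1) A P.
Here det P = -1, so P^(-1) is integer; computing A P first and then P^(-1)(A P) gives [[1, 1], [-2, -1]].

[[1, 1], [-2, -1]]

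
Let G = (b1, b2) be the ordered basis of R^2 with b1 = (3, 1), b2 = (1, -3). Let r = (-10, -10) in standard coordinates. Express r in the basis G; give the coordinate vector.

(-4, 2)

Write r = c_1 b1 + c_2 b2 and solve for the c_i.
System: 3c_1 + c_2 = -10, c_1 - 3c_2 = -10; solving gives c_1 = -4, c_2 = 2.
Check: -4b1 + 2b2 = (-10, -10).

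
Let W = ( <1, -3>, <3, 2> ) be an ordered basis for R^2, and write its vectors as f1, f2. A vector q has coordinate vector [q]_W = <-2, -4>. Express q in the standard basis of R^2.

<-14, -2>

The coordinates say q = -2f1 - 4f2; adding the scaled basis vectors gives <-14, -2>.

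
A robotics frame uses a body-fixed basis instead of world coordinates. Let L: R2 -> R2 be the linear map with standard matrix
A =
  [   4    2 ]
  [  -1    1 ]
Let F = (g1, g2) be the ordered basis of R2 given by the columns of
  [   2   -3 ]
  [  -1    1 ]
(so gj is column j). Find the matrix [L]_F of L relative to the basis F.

The j-th column of [L]_F is [L(gj)]_F.
L(g1) = A g1 = <6, -3> = 3g1 + 0·g2, so column 1 is <3, 0>.
Repeating for g2 and assembling the columns gives [[3, -2], [0, 2]].

[[3, -2], [0, 2]]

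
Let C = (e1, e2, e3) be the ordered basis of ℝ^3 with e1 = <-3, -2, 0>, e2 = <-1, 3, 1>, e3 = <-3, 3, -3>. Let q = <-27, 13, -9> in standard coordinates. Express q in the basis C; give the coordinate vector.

We seek scalars with c_1 e1 + ... + c_3 e3 = q; equivalently solve M c = q where the columns of M are e1, ..., e3.
Solving this 3x3 system gives c = (4, 3, 4).
Check: 4e1 + 3e2 + 4e3 = <-27, 13, -9>.

<4, 3, 4>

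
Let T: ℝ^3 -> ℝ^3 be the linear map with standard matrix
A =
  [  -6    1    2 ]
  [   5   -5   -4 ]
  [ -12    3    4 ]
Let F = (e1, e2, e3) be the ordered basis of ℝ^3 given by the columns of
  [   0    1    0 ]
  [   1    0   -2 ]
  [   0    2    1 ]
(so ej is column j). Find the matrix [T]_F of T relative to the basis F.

[[-3, -3, 2], [1, -2, 0], [1, 0, -2]]

Let P have columns e1, ..., e3. Then [T]_F = P^(-1) A P.
Here det P = -1, so P^(-1) is integer; computing A P first and then P^(-1)(A P) gives [[-3, -3, 2], [1, -2, 0], [1, 0, -2]].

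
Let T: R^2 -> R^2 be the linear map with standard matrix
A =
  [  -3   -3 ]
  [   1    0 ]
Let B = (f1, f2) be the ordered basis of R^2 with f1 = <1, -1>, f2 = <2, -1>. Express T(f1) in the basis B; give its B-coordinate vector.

Compute T(f1) = A f1 = <0, 1> in standard coordinates.
Then write this in B-coordinates: solve for y in y_1 f1 + y_2 f2 = <0, 1>.
This gives y = <-2, 1>, which is column 1 of [T]_B.

<-2, 1>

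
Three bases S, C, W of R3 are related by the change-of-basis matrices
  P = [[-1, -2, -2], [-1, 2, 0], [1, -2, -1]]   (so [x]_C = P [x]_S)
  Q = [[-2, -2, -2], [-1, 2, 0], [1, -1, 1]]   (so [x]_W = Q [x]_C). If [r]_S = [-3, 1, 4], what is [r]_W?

Composing the changes, [r]_W = Q P [r]_S.
Q P = [[2, 4, 6], [-1, 6, 2], [1, -6, -3]]; applying this to [-3, 1, 4] gives [22, 17, -21].

[22, 17, -21]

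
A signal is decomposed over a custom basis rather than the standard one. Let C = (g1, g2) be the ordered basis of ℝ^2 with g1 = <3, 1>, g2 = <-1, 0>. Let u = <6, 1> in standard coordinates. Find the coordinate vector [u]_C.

[u]_C is the unique c with M c = u, where M has columns g1, g2.
System: 3c_1 - c_2 = 6, c_1 + 0c_2 = 1; solving gives c_1 = 1, c_2 = -3.
Check: g1 - 3g2 = <6, 1>.

<1, -3>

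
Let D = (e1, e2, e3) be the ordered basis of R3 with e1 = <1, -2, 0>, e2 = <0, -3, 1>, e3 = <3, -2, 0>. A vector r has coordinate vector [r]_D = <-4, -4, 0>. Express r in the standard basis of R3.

<-4, 20, -4>

The coordinates say r = -4e1 - 4e2 + 0·e3; adding the scaled basis vectors gives <-4, 20, -4>.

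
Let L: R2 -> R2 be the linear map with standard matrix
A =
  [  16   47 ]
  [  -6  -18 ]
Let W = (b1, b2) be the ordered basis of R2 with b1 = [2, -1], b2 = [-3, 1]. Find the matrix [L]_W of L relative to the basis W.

[[-3, 1], [3, 1]]

With P the matrix whose columns are b1, b2, [L]_W = P^(-1) A P.
Column by column: L(b1) = A b1 = [-15, 6]; its W-coordinates [-3, 3] give column 1.
Continuing for each basis vector yields [L]_W = [[-3, 1], [3, 1]].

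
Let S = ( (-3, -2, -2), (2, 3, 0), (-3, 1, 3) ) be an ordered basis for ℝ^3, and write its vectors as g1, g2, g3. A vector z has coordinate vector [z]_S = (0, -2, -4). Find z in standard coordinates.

(8, -10, -12)

By definition z = 0·g1 - 2g2 - 4g3.
Summing componentwise gives (8, -10, -12).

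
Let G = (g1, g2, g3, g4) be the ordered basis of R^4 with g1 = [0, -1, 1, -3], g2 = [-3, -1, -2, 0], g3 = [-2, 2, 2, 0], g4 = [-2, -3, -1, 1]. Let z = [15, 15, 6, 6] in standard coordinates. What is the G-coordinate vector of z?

[-3, -3, 0, -3]

We seek scalars with c_1 g1 + ... + c_4 g4 = z; equivalently solve M c = z where the columns of M are g1, ..., g4.
Gaussian elimination on [M | z] yields c = (-3, -3, 0, -3).
Check: -3g1 - 3g2 + 0·g3 - 3g4 = [15, 15, 6, 6].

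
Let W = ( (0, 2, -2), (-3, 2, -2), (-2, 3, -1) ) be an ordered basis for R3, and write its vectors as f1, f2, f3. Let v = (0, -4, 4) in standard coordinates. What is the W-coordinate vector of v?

We seek scalars with c_1 f1 + ... + c_3 f3 = v; equivalently solve M c = v where the columns of M are f1, ..., f3.
Solving this 3x3 system gives c = (-2, 0, 0).
Check: -2f1 + 0·f2 + 0·f3 = (0, -4, 4).

(-2, 0, 0)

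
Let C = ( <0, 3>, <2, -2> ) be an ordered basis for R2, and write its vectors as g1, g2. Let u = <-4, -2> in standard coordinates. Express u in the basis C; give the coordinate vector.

<-2, -2>

We seek scalars with c_1 g1 + c_2 g2 = u; equivalently solve M c = u where the columns of M are g1, g2.
System: 0c_1 + 2c_2 = -4, 3c_1 - 2c_2 = -2; solving gives c_1 = -2, c_2 = -2.
Check: -2g1 - 2g2 = <-4, -2>.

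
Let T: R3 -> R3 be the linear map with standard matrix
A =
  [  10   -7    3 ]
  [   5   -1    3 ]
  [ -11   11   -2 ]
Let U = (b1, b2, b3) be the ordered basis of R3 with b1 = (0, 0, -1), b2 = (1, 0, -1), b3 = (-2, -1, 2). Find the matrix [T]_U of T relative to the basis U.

[[1, 2, 0], [3, 3, -1], [3, -2, 3]]

Let P have columns b1, ..., b3. Then [T]_U = P^(-1) A P.
Here det P = 1, so P^(-1) is integer; computing A P first and then P^(-1)(A P) gives [[1, 2, 0], [3, 3, -1], [3, -2, 3]].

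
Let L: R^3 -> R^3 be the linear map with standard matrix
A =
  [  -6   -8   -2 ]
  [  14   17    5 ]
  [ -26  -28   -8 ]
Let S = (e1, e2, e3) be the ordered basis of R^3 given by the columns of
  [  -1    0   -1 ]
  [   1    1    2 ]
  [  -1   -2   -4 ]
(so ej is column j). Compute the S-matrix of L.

With P the matrix whose columns are e1, ..., e3, [L]_S = P^(-1) A P.
Column by column: L(e1) = A e1 = [0, -2, 6]; its S-coordinates [2, 0, -2] give column 1.
Continuing for each basis vector yields [L]_S = [[2, 2, 2], [0, 1, -2], [-2, 2, 0]].

[[2, 2, 2], [0, 1, -2], [-2, 2, 0]]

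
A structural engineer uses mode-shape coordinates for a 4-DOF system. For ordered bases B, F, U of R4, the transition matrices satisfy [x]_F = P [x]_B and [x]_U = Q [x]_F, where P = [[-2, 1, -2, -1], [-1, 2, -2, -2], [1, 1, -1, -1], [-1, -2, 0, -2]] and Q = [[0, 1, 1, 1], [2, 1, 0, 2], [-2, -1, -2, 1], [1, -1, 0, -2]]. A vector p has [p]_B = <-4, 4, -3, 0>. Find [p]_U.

<17, 46, -64, 8>

Apply P to get F-coordinates <18, 18, 3, -4>, then Q to get U-coordinates.
The result is [p]_U = <17, 46, -64, 8>.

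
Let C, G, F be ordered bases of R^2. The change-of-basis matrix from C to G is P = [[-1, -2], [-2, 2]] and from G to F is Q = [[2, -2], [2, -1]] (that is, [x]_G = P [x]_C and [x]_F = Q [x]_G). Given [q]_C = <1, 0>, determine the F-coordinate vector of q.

<2, 0>

Apply P to get G-coordinates <-1, -2>, then Q to get F-coordinates.
The result is [q]_F = <2, 0>.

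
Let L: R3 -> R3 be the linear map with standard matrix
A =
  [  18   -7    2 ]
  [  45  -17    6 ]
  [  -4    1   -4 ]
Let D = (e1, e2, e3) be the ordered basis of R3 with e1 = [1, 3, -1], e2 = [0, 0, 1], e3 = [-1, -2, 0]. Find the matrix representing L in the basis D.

Let P have columns e1, ..., e3. Then [L]_D = P^(-1) A P.
Here det P = -1, so P^(-1) is integer; computing A P first and then P^(-1)(A P) gives [[-2, 2, -3], [1, -2, -1], [3, 0, 1]].

[[-2, 2, -3], [1, -2, -1], [3, 0, 1]]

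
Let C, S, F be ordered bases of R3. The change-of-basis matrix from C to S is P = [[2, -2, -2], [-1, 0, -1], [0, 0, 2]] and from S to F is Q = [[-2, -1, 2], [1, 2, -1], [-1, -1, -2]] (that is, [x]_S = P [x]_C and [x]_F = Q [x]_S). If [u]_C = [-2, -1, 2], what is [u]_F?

[20, -10, -2]

Composing the changes, [u]_F = Q P [u]_C.
Q P = [[-3, 4, 9], [0, -2, -6], [-1, 2, -1]]; applying this to [-2, -1, 2] gives [20, -10, -2].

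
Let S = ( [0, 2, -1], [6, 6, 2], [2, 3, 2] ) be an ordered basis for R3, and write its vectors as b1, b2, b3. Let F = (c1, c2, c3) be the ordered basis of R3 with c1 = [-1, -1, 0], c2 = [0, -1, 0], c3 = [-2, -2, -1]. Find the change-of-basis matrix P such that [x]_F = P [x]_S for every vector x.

[[-2, -2, 2], [-2, 0, -1], [1, -2, -2]]

Let M have columns bj and N have columns cj. Then for every x, N [x]_F = x = M [x]_S, so P = N^(-1) M.
Since det N = -1, N^(-1) has integer entries; multiplying gives P = [[-2, -2, 2], [-2, 0, -1], [1, -2, -2]].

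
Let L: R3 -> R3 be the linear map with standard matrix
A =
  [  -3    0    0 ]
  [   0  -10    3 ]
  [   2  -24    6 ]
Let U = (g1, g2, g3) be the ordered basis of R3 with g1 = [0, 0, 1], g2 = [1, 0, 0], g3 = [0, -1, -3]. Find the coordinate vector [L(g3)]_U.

Column 3 of [L]_U is the U-coordinate vector of L(g3).
In standard coordinates L(g3) = A g3 = [0, 1, 6].
Converting to U: [0, 1, 6] = 3g1 + 0·g2 - g3, so the coordinate vector is [3, 0, -1].

[3, 0, -1]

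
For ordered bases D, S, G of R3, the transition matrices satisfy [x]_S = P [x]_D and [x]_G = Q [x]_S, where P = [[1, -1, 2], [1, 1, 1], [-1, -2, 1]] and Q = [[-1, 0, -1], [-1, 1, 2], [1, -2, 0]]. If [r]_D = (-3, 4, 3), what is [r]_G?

First [r]_S = P [r]_D = (-1, 4, -2).
Then [r]_G = Q [r]_S = (3, 1, -9).

(3, 1, -9)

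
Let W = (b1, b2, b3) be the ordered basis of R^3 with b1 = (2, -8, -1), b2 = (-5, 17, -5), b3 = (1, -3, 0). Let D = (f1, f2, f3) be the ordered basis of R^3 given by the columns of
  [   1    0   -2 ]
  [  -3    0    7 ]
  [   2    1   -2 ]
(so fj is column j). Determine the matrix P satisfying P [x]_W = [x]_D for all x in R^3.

Column j of P is [bj]_D, since P maps W-coordinates to D-coordinates.
Expressing b1 in D: b1 = -2f1 - f2 - 2f3, so column 1 of P is (-2, -1, -2).
Doing the same for each bj gives P = [[-2, -1, 1], [-1, 1, -2], [-2, 2, 0]].

[[-2, -1, 1], [-1, 1, -2], [-2, 2, 0]]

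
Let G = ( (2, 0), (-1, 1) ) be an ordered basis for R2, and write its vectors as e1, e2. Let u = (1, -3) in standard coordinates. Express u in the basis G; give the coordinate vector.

[u]_G is the unique c with M c = u, where M has columns e1, e2.
System: 2c_1 - c_2 = 1, 0c_1 + c_2 = -3; solving gives c_1 = -1, c_2 = -3.
Check: -e1 - 3e2 = (1, -3).

(-1, -3)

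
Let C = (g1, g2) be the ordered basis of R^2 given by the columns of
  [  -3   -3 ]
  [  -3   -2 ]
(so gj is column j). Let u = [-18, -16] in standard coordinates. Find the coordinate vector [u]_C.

We seek scalars with c_1 g1 + c_2 g2 = u; equivalently solve M c = u where the columns of M are g1, g2.
System: -3c_1 - 3c_2 = -18, -3c_1 - 2c_2 = -16; solving gives c_1 = 4, c_2 = 2.
Check: 4g1 + 2g2 = [-18, -16].

[4, 2]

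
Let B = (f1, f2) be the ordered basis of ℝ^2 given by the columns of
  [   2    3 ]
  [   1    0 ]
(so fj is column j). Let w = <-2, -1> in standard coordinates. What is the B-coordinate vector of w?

[w]_B is the unique c with M c = w, where M has columns f1, f2.
System: 2c_1 + 3c_2 = -2, c_1 + 0c_2 = -1; solving gives c_1 = -1, c_2 = 0.
Check: -f1 + 0·f2 = <-2, -1>.

<-1, 0>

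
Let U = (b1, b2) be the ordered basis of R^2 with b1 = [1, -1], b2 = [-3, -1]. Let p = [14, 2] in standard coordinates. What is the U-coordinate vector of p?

[p]_U is the unique c with M c = p, where M has columns b1, b2.
System: c_1 - 3c_2 = 14, -c_1 - c_2 = 2; solving gives c_1 = 2, c_2 = -4.
Check: 2b1 - 4b2 = [14, 2].

[2, -4]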